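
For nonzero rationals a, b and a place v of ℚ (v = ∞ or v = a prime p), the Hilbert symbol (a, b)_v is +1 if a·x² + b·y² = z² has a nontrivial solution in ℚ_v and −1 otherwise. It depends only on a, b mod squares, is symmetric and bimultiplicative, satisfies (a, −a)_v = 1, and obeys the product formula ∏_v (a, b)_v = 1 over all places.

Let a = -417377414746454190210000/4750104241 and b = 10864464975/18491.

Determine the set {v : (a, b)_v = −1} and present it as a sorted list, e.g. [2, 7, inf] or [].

Mod squares: a ≡ -221, b ≡ 1309. Check v ∈ {∞, 2, 3, 5, 7, 11, 13, 17, 41}.
v=41: a=41^-6·(≡23), b=41^-2·(≡6) mod 41; (23|41)=+1, (6|41)=-1; (−1)^{-6·-2·20}·(+1)^-2·(-1)^-6 = +1.
v=5: a=5^4·(≡4), b=5^2·(≡4) mod 5; (4|5)=+1, (4|5)=+1; (−1)^{4·2·2}·(+1)^2·(+1)^4 = +1.
v=17: a=17^3·(≡16), b=17^1·(≡2) mod 17; (16|17)=+1, (2|17)=+1; (−1)^{3·1·8}·(+1)^1·(+1)^3 = +1.
v=∞: -221 < 0 and 1309 > 0  ⇒  (a,b)_∞ = +1.
v=3: a=3^4·(≡1), b=3^2·(≡1) mod 3; (1|3)=+1, (1|3)=+1; (−1)^{4·2·1}·(+1)^2·(+1)^4 = +1.
v=13: a=13^5·(≡3), b=13^2·(≡4) mod 13; (3|13)=+1, (4|13)=+1; (−1)^{5·2·6}·(+1)^2·(+1)^5 = +1.
v=7: a=7^10·(≡5), b=7^5·(≡6) mod 7; (5|7)=-1, (6|7)=-1; (−1)^{10·5·3}·(-1)^5·(-1)^10 = -1.
v=11: a=11^0·(≡2), b=11^-1·(≡5) mod 11; (2|11)=-1, (5|11)=+1; (−1)^{0·-1·5}·(-1)^-1·(+1)^0 = -1.
v=2: v_2(a)=4, v_2(b)=0; units ≡ 3, 5 (mod 8); ε·ε+αω+βω = 1·0+4·1+0·1 ≡ 0  ⇒  (a,b)_2 = +1.
(-221, 1309 / ℚ) ramifies at {7, 11}: a division algebra.

[7, 11]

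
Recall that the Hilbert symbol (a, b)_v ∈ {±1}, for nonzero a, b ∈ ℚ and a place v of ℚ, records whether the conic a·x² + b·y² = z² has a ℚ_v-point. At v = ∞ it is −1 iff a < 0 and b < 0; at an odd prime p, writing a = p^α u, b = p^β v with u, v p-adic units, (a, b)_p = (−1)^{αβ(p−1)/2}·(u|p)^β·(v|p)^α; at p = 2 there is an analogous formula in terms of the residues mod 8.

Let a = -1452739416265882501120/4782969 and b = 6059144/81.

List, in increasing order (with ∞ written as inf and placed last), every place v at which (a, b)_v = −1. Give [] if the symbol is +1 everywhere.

[2, 13]

Mod squares: a ≡ -154570, b ≡ 30914. Check v ∈ {∞, 2, 3, 5, 7, 13, 29, 41}.
v=3: a=3^-14·(≡2), b=3^-4·(≡2) mod 3; (2|3)=-1, (2|3)=-1; (−1)^{-14·-4·1}·(-1)^-4·(-1)^-14 = +1.
v=7: a=7^4·(≡1), b=7^2·(≡2) mod 7; (1|7)=+1, (2|7)=+1; (−1)^{4·2·3}·(+1)^2·(+1)^4 = +1.
v=5: a=5^1·(≡4), b=5^0·(≡4) mod 5; (4|5)=+1, (4|5)=+1; (−1)^{1·0·2}·(+1)^0·(+1)^1 = +1.
v=29: a=29^3·(≡23), b=29^1·(≡16) mod 29; (23|29)=+1, (16|29)=+1; (−1)^{3·1·14}·(+1)^1·(+1)^3 = +1.
v=2: v_2(a)=15, v_2(b)=3; units ≡ 3, 1 (mod 8); ε·ε+αω+βω = 1·0+15·0+3·1 ≡ 1  ⇒  (a,b)_2 = -1.
v=41: a=41^3·(≡4), b=41^1·(≡21) mod 41; (4|41)=+1, (21|41)=+1; (−1)^{3·1·20}·(+1)^1·(+1)^3 = +1.
v=13: a=13^3·(≡5), b=13^1·(≡4) mod 13; (5|13)=-1, (4|13)=+1; (−1)^{3·1·6}·(-1)^1·(+1)^3 = -1.
v=∞: -154570 < 0 and 30914 > 0  ⇒  (a,b)_∞ = +1.
|Ram(-154570, 30914)| = 2, even; anisotropic at {2, 13}.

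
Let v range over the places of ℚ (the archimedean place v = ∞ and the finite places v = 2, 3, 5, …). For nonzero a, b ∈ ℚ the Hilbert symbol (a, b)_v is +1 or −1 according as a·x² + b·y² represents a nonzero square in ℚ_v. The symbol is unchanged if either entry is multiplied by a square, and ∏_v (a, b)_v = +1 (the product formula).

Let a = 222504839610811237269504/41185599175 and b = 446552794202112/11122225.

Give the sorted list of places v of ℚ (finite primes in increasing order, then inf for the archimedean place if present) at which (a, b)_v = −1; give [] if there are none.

[2, 7]

(a, b) ≡ (987, 3) mod (ℚ^×)²; places V = {2, 3, 5, 7, 11, 13, 23, 29, 37, 47, ∞}.
(a,b)_11: α=2, u≡2; β=0, v≡1 (mod 11); (2|11)=-1, (1|11)=+1; sign (−1)^0·-1^0·+1^2 = +1.
(a,b)_7: α=-1, u≡1; β=0, v≡5 (mod 7); (1|7)=+1, (5|7)=-1; sign (−1)^0·+1^0·-1^-1 = -1.
(a,b)_2: α=24, β=18; u≡3, v≡3 (mod 8); ε(u)ε(v)=1·1, αω(v)=24·1, βω(u)=18·1; sum ≡ 1  ⇒  -1.
(a,b)_37: α=2, u≡3; β=0, v≡28 (mod 37); (3|37)=+1, (28|37)=+1; sign (−1)^0·+1^0·+1^2 = +1.
(a,b)_23: α=-4, u≡5; β=-2, v≡13 (mod 23); (5|23)=-1, (13|23)=+1; sign (−1)^0·-1^-2·+1^-4 = +1.
(a,b)_∞: sgn(987)=+, sgn(3)=+, so +1.
(a,b)_13: α=4, u≡9; β=4, v≡4 (mod 13); (9|13)=+1, (4|13)=+1; sign (−1)^0·+1^4·+1^4 = +1.
(a,b)_29: α=-2, u≡24; β=-2, v≡27 (mod 29); (24|29)=+1, (27|29)=-1; sign (−1)^0·+1^-2·-1^-2 = +1.
(a,b)_5: α=-2, u≡2; β=-2, v≡3 (mod 5); (2|5)=-1, (3|5)=-1; sign (−1)^0·-1^-2·-1^-2 = +1.
(a,b)_3: α=3, u≡2; β=3, v≡1 (mod 3); (2|3)=-1, (1|3)=+1; sign (−1)^1·-1^3·+1^3 = +1.
(a,b)_47: α=3, u≡14; β=2, v≡42 (mod 47); (14|47)=+1, (42|47)=+1; sign (−1)^0·+1^2·+1^3 = +1.
(987, 3 / ℚ) ramifies at {2, 7}: a division algebra.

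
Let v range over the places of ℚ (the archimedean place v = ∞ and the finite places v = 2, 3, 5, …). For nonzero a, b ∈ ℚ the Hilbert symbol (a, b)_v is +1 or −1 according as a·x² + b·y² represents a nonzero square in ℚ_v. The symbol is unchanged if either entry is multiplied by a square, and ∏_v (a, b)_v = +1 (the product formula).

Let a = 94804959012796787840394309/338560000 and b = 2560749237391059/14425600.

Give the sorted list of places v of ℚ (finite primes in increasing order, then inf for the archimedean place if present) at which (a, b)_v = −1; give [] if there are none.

Mod squares: a ≡ 760461, b ≡ 11159004714. Check v ∈ {∞, 2, 3, 5, 7, 11, 13, 17, 19, 23, 29, 31, 37}.
v=13: a=13^1·(≡12), b=13^1·(≡10) mod 13; (12|13)=+1, (10|13)=+1; (−1)^{1·1·6}·(+1)^1·(+1)^1 = +1.
v=11: a=11^2·(≡4), b=11^1·(≡9) mod 11; (4|11)=+1, (9|11)=+1; (−1)^{2·1·5}·(+1)^1·(+1)^2 = +1.
v=23: a=23^-2·(≡6), b=23^-1·(≡10) mod 23; (6|23)=+1, (10|23)=-1; (−1)^{-2·-1·11}·(+1)^-1·(-1)^-2 = +1.
v=∞: 760461 > 0 and 11159004714 > 0  ⇒  (a,b)_∞ = +1.
v=7: a=7^2·(≡2), b=7^-2·(≡1) mod 7; (2|7)=+1, (1|7)=+1; (−1)^{2·-2·3}·(+1)^-2·(+1)^2 = +1.
v=19: a=19^6·(≡4), b=19^4·(≡7) mod 19; (4|19)=+1, (7|19)=+1; (−1)^{6·4·9}·(+1)^4·(+1)^6 = +1.
v=17: a=17^1·(≡6), b=17^1·(≡9) mod 17; (6|17)=-1, (9|17)=+1; (−1)^{1·1·8}·(-1)^1·(+1)^1 = -1.
v=3: a=3^13·(≡2), b=3^5·(≡2) mod 3; (2|3)=-1, (2|3)=-1; (−1)^{13·5·1}·(-1)^5·(-1)^13 = -1.
v=2: v_2(a)=-10, v_2(b)=-9; units ≡ 5, 5 (mod 8); ε·ε+αω+βω = 0·0+-10·1+-9·1 ≡ 1  ⇒  (a,b)_2 = -1.
v=31: a=31^1·(≡16), b=31^1·(≡23) mod 31; (16|31)=+1, (23|31)=-1; (−1)^{1·1·15}·(+1)^1·(-1)^1 = +1.
v=29: a=29^2·(≡28), b=29^1·(≡16) mod 29; (28|29)=+1, (16|29)=+1; (−1)^{2·1·14}·(+1)^1·(+1)^2 = +1.
v=5: a=5^-4·(≡4), b=5^-2·(≡1) mod 5; (4|5)=+1, (1|5)=+1; (−1)^{-4·-2·2}·(+1)^-2·(+1)^-4 = +1.
v=37: a=37^1·(≡14), b=37^1·(≡28) mod 37; (14|37)=-1, (28|37)=+1; (−1)^{1·1·18}·(-1)^1·(+1)^1 = -1.
(760461, 11159004714 / ℚ) ramifies at {2, 3, 17, 37}: a division algebra.

[2, 3, 17, 37]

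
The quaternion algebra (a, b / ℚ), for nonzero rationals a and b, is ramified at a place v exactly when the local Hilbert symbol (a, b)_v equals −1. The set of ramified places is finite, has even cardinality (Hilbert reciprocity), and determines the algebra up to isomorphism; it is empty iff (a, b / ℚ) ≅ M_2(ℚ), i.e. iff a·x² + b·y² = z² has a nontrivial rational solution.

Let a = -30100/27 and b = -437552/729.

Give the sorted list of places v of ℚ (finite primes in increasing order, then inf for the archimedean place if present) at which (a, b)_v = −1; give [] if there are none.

[23, inf]

Mod squares: a ≡ -903, b ≡ -27347. Check v ∈ {∞, 2, 3, 5, 7, 23, 29, 41, 43}.
v=7: a=7^1·(≡2), b=7^0·(≡4) mod 7; (2|7)=+1, (4|7)=+1; (−1)^{1·0·3}·(+1)^0·(+1)^1 = +1.
v=23: a=23^0·(≡19), b=23^1·(≡7) mod 23; (19|23)=-1, (7|23)=-1; (−1)^{0·1·11}·(-1)^1·(-1)^0 = -1.
v=41: a=41^0·(≡18), b=41^1·(≡15) mod 41; (18|41)=+1, (15|41)=-1; (−1)^{0·1·20}·(+1)^1·(-1)^0 = +1.
v=43: a=43^1·(≡33), b=43^0·(≡35) mod 43; (33|43)=-1, (35|43)=+1; (−1)^{1·0·21}·(-1)^0·(+1)^1 = +1.
v=2: v_2(a)=2, v_2(b)=4; units ≡ 1, 5 (mod 8); ε·ε+αω+βω = 0·0+2·1+4·0 ≡ 0  ⇒  (a,b)_2 = +1.
v=3: a=3^-3·(≡2), b=3^-6·(≡1) mod 3; (2|3)=-1, (1|3)=+1; (−1)^{-3·-6·1}·(-1)^-6·(+1)^-3 = +1.
v=5: a=5^2·(≡3), b=5^0·(≡2) mod 5; (3|5)=-1, (2|5)=-1; (−1)^{2·0·2}·(-1)^0·(-1)^2 = +1.
v=29: a=29^0·(≡28), b=29^1·(≡27) mod 29; (28|29)=+1, (27|29)=-1; (−1)^{0·1·14}·(+1)^1·(-1)^0 = +1.
v=∞: -903 < 0 and -27347 < 0  ⇒  (a,b)_∞ = -1.
|Ram(-903, -27347)| = 2, even; anisotropic at {23, ∞}.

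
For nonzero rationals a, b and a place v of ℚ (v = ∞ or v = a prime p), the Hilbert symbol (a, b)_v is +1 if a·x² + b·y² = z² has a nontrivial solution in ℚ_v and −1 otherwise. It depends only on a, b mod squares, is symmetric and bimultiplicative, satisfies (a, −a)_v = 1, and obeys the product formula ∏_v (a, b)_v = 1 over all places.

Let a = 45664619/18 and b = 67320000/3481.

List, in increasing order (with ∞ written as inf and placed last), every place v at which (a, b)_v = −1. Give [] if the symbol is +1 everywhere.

(a, b) ≡ (38038, 187) mod (ℚ^×)²; places V = {2, 3, 5, 7, 11, 13, 17, 19, 59, ∞}.
(a,b)_3: α=-2, u≡1; β=2, v≡1 (mod 3); (1|3)=+1, (1|3)=+1; sign (−1)^0·+1^2·+1^-2 = +1.
(a,b)_∞: sgn(38038)=+, sgn(187)=+, so +1.
(a,b)_5: α=0, u≡3; β=4, v≡2 (mod 5); (3|5)=-1, (2|5)=-1; sign (−1)^0·-1^4·-1^0 = +1.
(a,b)_11: α=1, u≡4; β=1, v≡8 (mod 11); (4|11)=+1, (8|11)=-1; sign (−1)^1·+1^1·-1^1 = +1.
(a,b)_59: α=0, u≡38; β=-2, v≡56 (mod 59); (38|59)=-1, (56|59)=-1; sign (−1)^0·-1^-2·-1^0 = +1.
(a,b)_7: α=5, u≡2; β=0, v≡3 (mod 7); (2|7)=+1, (3|7)=-1; sign (−1)^0·+1^0·-1^5 = -1.
(a,b)_13: α=1, u≡10; β=0, v≡2 (mod 13); (10|13)=+1, (2|13)=-1; sign (−1)^0·+1^0·-1^1 = -1.
(a,b)_19: α=1, u≡4; β=0, v≡9 (mod 19); (4|19)=+1, (9|19)=+1; sign (−1)^0·+1^0·+1^1 = +1.
(a,b)_17: α=0, u≡1; β=1, v≡12 (mod 17); (1|17)=+1, (12|17)=-1; sign (−1)^0·+1^1·-1^0 = +1.
(a,b)_2: α=-1, β=6; u≡3, v≡3 (mod 8); ε(u)ε(v)=1·1, αω(v)=-1·1, βω(u)=6·1; sum ≡ 0  ⇒  +1.
|Ram(38038, 187)| = 2, even; anisotropic at {7, 13}.

[7, 13]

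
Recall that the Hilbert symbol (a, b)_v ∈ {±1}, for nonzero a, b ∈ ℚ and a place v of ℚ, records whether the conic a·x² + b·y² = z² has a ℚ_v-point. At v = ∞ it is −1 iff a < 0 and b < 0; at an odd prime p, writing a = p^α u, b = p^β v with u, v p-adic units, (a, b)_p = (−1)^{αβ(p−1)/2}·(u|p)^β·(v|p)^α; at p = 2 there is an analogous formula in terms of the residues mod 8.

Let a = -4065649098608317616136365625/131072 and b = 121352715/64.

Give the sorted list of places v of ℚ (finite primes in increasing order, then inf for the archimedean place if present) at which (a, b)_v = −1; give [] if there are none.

Mod squares: a ≡ -20281170, b ≡ 111435. Check v ∈ {∞, 2, 3, 5, 7, 11, 13, 17, 19, 23}.
v=11: a=11^6·(≡5), b=11^2·(≡5) mod 11; (5|11)=+1, (5|11)=+1; (−1)^{6·2·5}·(+1)^2·(+1)^6 = +1.
v=13: a=13^1·(≡12), b=13^0·(≡10) mod 13; (12|13)=+1, (10|13)=+1; (−1)^{1·0·6}·(+1)^0·(+1)^1 = +1.
v=3: a=3^9·(≡2), b=3^3·(≡2) mod 3; (2|3)=-1, (2|3)=-1; (−1)^{9·3·1}·(-1)^3·(-1)^9 = -1.
v=∞: -20281170 < 0 and 111435 > 0  ⇒  (a,b)_∞ = +1.
v=23: a=23^3·(≡19), b=23^1·(≡22) mod 23; (19|23)=-1, (22|23)=-1; (−1)^{3·1·11}·(-1)^1·(-1)^3 = -1.
v=17: a=17^3·(≡4), b=17^1·(≡6) mod 17; (4|17)=+1, (6|17)=-1; (−1)^{3·1·8}·(+1)^1·(-1)^3 = -1.
v=2: v_2(a)=-17, v_2(b)=-6; units ≡ 7, 3 (mod 8); ε·ε+αω+βω = 1·1+-17·1+-6·0 ≡ 0  ⇒  (a,b)_2 = +1.
v=19: a=19^3·(≡4), b=19^1·(≡3) mod 19; (4|19)=+1, (3|19)=-1; (−1)^{3·1·9}·(+1)^1·(-1)^3 = +1.
v=7: a=7^1·(≡1), b=7^0·(≡1) mod 7; (1|7)=+1, (1|7)=+1; (−1)^{1·0·3}·(+1)^0·(+1)^1 = +1.
v=5: a=5^5·(≡4), b=5^1·(≡2) mod 5; (4|5)=+1, (2|5)=-1; (−1)^{5·1·2}·(+1)^1·(-1)^5 = -1.
(-20281170, 111435 / ℚ) ramifies at {3, 5, 17, 23}: a division algebra.

[3, 5, 17, 23]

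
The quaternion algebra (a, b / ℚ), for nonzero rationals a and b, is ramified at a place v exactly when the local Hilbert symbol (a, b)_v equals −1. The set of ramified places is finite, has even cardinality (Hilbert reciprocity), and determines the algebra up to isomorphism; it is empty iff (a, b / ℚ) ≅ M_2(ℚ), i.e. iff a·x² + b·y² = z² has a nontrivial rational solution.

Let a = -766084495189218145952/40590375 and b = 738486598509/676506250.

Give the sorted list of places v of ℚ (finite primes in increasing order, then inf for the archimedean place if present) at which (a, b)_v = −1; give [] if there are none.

[2, 5, 19, 31]

(a, b) ≡ (-17670, 5890) mod (ℚ^×)²; places V = {2, 3, 5, 7, 11, 19, 29, 31, 37, 47, ∞}.
(a,b)_3: α=-1, u≡2; β=2, v≡1 (mod 3); (2|3)=-1, (1|3)=+1; sign (−1)^0·-1^2·+1^-1 = +1.
(a,b)_19: α=3, u≡9; β=1, v≡9 (mod 19); (9|19)=+1, (9|19)=+1; sign (−1)^1·+1^1·+1^3 = -1.
(a,b)_11: α=2, u≡6; β=2, v≡4 (mod 11); (6|11)=-1, (4|11)=+1; sign (−1)^0·-1^2·+1^2 = +1.
(a,b)_7: α=-2, u≡5; β=-2, v≡3 (mod 7); (5|7)=-1, (3|7)=-1; sign (−1)^0·-1^-2·-1^-2 = +1.
(a,b)_37: α=2, u≡33; β=2, v≡27 (mod 37); (33|37)=+1, (27|37)=+1; sign (−1)^0·+1^2·+1^2 = +1.
(a,b)_47: α=-2, u≡9; β=-2, v≡39 (mod 47); (9|47)=+1, (39|47)=-1; sign (−1)^0·+1^-2·-1^-2 = +1.
(a,b)_2: α=5, β=-1; u≡5, v≡1 (mod 8); ε(u)ε(v)=0·0, αω(v)=5·0, βω(u)=-1·1; sum ≡ 1  ⇒  -1.
(a,b)_31: α=3, u≡1; β=1, v≡4 (mod 31); (1|31)=+1, (4|31)=+1; sign (−1)^1·+1^1·+1^3 = -1.
(a,b)_5: α=-3, u≡1; β=-5, v≡2 (mod 5); (1|5)=+1, (2|5)=-1; sign (−1)^0·+1^-5·-1^-3 = -1.
(a,b)_29: α=4, u≡25; β=2, v≡8 (mod 29); (25|29)=+1, (8|29)=-1; sign (−1)^0·+1^2·-1^4 = +1.
(a,b)_∞: sgn(-17670)=−, sgn(5890)=+, so +1.
|Ram(-17670, 5890)| = 4, even; anisotropic at {2, 5, 19, 31}.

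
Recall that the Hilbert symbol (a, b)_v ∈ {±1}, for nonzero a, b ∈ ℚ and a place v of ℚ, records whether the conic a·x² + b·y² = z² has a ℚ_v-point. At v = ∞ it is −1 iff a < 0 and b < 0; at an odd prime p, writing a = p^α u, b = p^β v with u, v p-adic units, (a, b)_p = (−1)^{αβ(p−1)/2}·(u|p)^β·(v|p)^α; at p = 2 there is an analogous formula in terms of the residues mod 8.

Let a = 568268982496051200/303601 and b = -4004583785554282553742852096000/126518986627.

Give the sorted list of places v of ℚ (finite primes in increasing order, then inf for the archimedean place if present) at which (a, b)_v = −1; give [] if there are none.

(a, b) ≡ (3, -6545) mod (ℚ^×)²; places V = {2, 3, 5, 7, 11, 13, 17, 19, 29, 37, 47, 53, ∞}.
(a,b)_13: α=2, u≡12; β=4, v≡11 (mod 13); (12|13)=+1, (11|13)=-1; sign (−1)^0·+1^4·-1^2 = +1.
(a,b)_47: α=2, u≡9; β=4, v≡38 (mod 47); (9|47)=+1, (38|47)=-1; sign (−1)^0·+1^4·-1^2 = +1.
(a,b)_11: α=0, u≡1; β=-1, v≡7 (mod 11); (1|11)=+1, (7|11)=-1; sign (−1)^0·+1^-1·-1^0 = +1.
(a,b)_5: α=2, u≡3; β=3, v≡1 (mod 5); (3|5)=-1, (1|5)=+1; sign (−1)^0·-1^3·+1^2 = -1.
(a,b)_19: α=-2, u≡8; β=-2, v≡13 (mod 19); (8|19)=-1, (13|19)=-1; sign (−1)^0·-1^-2·-1^-2 = +1.
(a,b)_7: α=2, u≡3; β=3, v≡6 (mod 7); (3|7)=-1, (6|7)=-1; sign (−1)^0·-1^3·-1^2 = -1.
(a,b)_∞: sgn(3)=+, sgn(-6545)=−, so +1.
(a,b)_17: α=0, u≡12; β=-1, v≡5 (mod 17); (12|17)=-1, (5|17)=-1; sign (−1)^0·-1^-1·-1^0 = -1.
(a,b)_3: α=3, u≡1; β=4, v≡1 (mod 3); (1|3)=+1, (1|3)=+1; sign (−1)^0·+1^4·+1^3 = +1.
(a,b)_37: α=0, u≡10; β=-4, v≡7 (mod 37); (10|37)=+1, (7|37)=+1; sign (−1)^0·+1^-4·+1^0 = +1.
(a,b)_29: α=-2, u≡14; β=0, v≡16 (mod 29); (14|29)=-1, (16|29)=+1; sign (−1)^0·-1^0·+1^-2 = +1.
(a,b)_2: α=14, β=20; u≡3, v≡7 (mod 8); ε(u)ε(v)=1·1, αω(v)=14·0, βω(u)=20·1; sum ≡ 1  ⇒  -1.
(a,b)_53: α=2, u≡2; β=4, v≡5 (mod 53); (2|53)=-1, (5|53)=-1; sign (−1)^0·-1^4·-1^2 = +1.
Ram(3, -6545) = {2, 5, 7, 17}; no ℚ_2-point on the conic.

[2, 5, 7, 17]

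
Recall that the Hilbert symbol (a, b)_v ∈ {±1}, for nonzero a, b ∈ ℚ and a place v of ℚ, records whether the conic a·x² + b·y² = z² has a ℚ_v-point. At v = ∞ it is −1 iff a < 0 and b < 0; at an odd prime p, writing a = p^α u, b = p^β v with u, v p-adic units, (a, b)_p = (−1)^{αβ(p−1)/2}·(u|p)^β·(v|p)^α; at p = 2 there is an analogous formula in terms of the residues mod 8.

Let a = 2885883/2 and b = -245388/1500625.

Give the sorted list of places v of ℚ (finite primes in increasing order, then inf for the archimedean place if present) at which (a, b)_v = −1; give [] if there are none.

(a, b) ≡ (6006, -3) mod (ℚ^×)²; places V = {2, 3, 5, 7, 11, 13, 31, ∞}.
(a,b)_∞: sgn(6006)=+, sgn(-3)=−, so +1.
(a,b)_11: α=1, u≡7; β=2, v≡8 (mod 11); (7|11)=-1, (8|11)=-1; sign (−1)^0·-1^2·-1^1 = -1.
(a,b)_2: α=-1, β=2; u≡3, v≡5 (mod 8); ε(u)ε(v)=1·0, αω(v)=-1·1, βω(u)=2·1; sum ≡ 1  ⇒  -1.
(a,b)_7: α=1, u≡2; β=-4, v≡2 (mod 7); (2|7)=+1, (2|7)=+1; sign (−1)^0·+1^-4·+1^1 = +1.
(a,b)_5: α=0, u≡4; β=-4, v≡2 (mod 5); (4|5)=+1, (2|5)=-1; sign (−1)^0·+1^-4·-1^0 = +1.
(a,b)_31: α=2, u≡29; β=0, v≡1 (mod 31); (29|31)=-1, (1|31)=+1; sign (−1)^0·-1^0·+1^2 = +1.
(a,b)_13: α=1, u≡8; β=2, v≡12 (mod 13); (8|13)=-1, (12|13)=+1; sign (−1)^0·-1^2·+1^1 = +1.
(a,b)_3: α=1, u≡1; β=1, v≡2 (mod 3); (1|3)=+1, (2|3)=-1; sign (−1)^1·+1^1·-1^1 = +1.
|Ram(6006, -3)| = 2, even; anisotropic at {2, 11}.

[2, 11]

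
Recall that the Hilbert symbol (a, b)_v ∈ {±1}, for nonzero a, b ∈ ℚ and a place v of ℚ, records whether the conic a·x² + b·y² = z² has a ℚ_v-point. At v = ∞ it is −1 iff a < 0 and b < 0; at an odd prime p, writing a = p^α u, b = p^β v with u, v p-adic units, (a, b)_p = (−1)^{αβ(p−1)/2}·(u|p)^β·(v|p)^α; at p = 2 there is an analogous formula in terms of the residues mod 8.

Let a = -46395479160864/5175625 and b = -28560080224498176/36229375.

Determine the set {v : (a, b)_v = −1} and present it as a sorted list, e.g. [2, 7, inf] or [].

[7, 17, 19, 41, 43, inf]

(a, b) ≡ (-66994, -9758) mod (ℚ^×)²; places V = {2, 3, 5, 7, 13, 17, 19, 41, 43, ∞}.
(a,b)_3: α=4, u≡2; β=4, v≡1 (mod 3); (2|3)=-1, (1|3)=+1; sign (−1)^0·-1^4·+1^4 = +1.
(a,b)_∞: sgn(-66994)=−, sgn(-9758)=−, so -1.
(a,b)_13: α=-2, u≡5; β=-2, v≡2 (mod 13); (5|13)=-1, (2|13)=-1; sign (−1)^0·-1^-2·-1^-2 = +1.
(a,b)_43: α=3, u≡2; β=4, v≡7 (mod 43); (2|43)=-1, (7|43)=-1; sign (−1)^0·-1^4·-1^3 = -1.
(a,b)_7: α=-2, u≡3; β=-3, v≡5 (mod 7); (3|7)=-1, (5|7)=-1; sign (−1)^0·-1^-3·-1^-2 = -1.
(a,b)_41: α=1, u≡3; β=1, v≡32 (mod 41); (3|41)=-1, (32|41)=+1; sign (−1)^0·-1^1·+1^1 = -1.
(a,b)_2: α=5, β=9; u≡7, v≡1 (mod 8); ε(u)ε(v)=1·0, αω(v)=5·0, βω(u)=9·0; sum ≡ 0  ⇒  +1.
(a,b)_17: α=2, u≡6; β=3, v≡1 (mod 17); (6|17)=-1, (1|17)=+1; sign (−1)^0·-1^3·+1^2 = -1.
(a,b)_19: α=1, u≡14; β=0, v≡3 (mod 19); (14|19)=-1, (3|19)=-1; sign (−1)^0·-1^0·-1^1 = -1.
(a,b)_5: α=-4, u≡1; β=-4, v≡2 (mod 5); (1|5)=+1, (2|5)=-1; sign (−1)^0·+1^-4·-1^-4 = +1.
Ram(-66994, -9758) = {7, 17, 19, 41, 43, ∞}; no ℚ_7-point on the conic.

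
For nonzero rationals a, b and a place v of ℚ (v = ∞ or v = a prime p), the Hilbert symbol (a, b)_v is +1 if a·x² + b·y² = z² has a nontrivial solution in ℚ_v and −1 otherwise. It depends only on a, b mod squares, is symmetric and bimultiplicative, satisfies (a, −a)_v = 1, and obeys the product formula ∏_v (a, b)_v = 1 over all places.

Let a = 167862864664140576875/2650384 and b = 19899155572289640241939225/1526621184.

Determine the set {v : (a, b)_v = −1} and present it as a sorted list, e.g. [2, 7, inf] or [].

(a, b) ≡ (734483, 700321) mod (ℚ^×)²; places V = {2, 3, 5, 7, 11, 19, 29, 31, 37, 41, 43, ∞}.
(a,b)_37: α=-2, u≡25; β=-2, v≡13 (mod 37); (25|37)=+1, (13|37)=-1; sign (−1)^0·+1^-2·-1^-2 = +1.
(a,b)_29: α=1, u≡10; β=1, v≡11 (mod 29); (10|29)=-1, (11|29)=-1; sign (−1)^0·-1^1·-1^1 = +1.
(a,b)_19: α=1, u≡5; β=1, v≡14 (mod 19); (5|19)=+1, (14|19)=-1; sign (−1)^1·+1^1·-1^1 = +1.
(a,b)_11: α=-2, u≡7; β=-2, v≡2 (mod 11); (7|11)=-1, (2|11)=-1; sign (−1)^0·-1^-2·-1^-2 = +1.
(a,b)_3: α=0, u≡2; β=-2, v≡1 (mod 3); (2|3)=-1, (1|3)=+1; sign (−1)^0·-1^-2·+1^0 = +1.
(a,b)_5: α=4, u≡2; β=2, v≡1 (mod 5); (2|5)=-1, (1|5)=+1; sign (−1)^0·-1^2·+1^4 = +1.
(a,b)_43: α=3, u≡16; β=4, v≡17 (mod 43); (16|43)=+1, (17|43)=+1; sign (−1)^0·+1^4·+1^3 = +1.
(a,b)_7: α=6, u≡1; β=6, v≡6 (mod 7); (1|7)=+1, (6|7)=-1; sign (−1)^0·+1^6·-1^6 = +1.
(a,b)_∞: sgn(734483)=+, sgn(700321)=+, so +1.
(a,b)_2: α=-4, β=-10; u≡3, v≡1 (mod 8); ε(u)ε(v)=1·0, αω(v)=-4·0, βω(u)=-10·1; sum ≡ 0  ⇒  +1.
(a,b)_41: α=2, u≡9; β=5, v≡2 (mod 41); (9|41)=+1, (2|41)=+1; sign (−1)^0·+1^5·+1^2 = +1.
(a,b)_31: α=1, u≡19; β=1, v≡21 (mod 31); (19|31)=+1, (21|31)=-1; sign (−1)^1·+1^1·-1^1 = +1.
Ram(a, b) = ∅: the form 734483·x² + 700321·y² − z² is isotropic over every ℚ_v, so by Hasse–Minkowski it is isotropic over ℚ.

[]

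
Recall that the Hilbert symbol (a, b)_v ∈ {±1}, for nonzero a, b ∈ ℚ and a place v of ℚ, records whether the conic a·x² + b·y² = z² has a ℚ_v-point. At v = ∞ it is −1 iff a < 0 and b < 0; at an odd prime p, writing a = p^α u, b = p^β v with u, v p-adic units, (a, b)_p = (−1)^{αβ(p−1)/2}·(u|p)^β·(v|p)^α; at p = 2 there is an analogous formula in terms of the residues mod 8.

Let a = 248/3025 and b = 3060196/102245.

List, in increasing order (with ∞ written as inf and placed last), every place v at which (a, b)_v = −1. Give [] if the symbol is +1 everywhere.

[2, 5]

(a, b) ≡ (62, 3825245) mod (ℚ^×)²; places V = {2, 5, 11, 13, 23, 29, 31, 37, ∞}.
(a,b)_11: α=-2, u≡2; β=-2, v≡2 (mod 11); (2|11)=-1, (2|11)=-1; sign (−1)^0·-1^-2·-1^-2 = +1.
(a,b)_29: α=0, u≡5; β=1, v≡4 (mod 29); (5|29)=+1, (4|29)=+1; sign (−1)^0·+1^1·+1^0 = +1.
(a,b)_37: α=0, u≡30; β=1, v≡30 (mod 37); (30|37)=+1, (30|37)=+1; sign (−1)^0·+1^1·+1^0 = +1.
(a,b)_31: α=1, u≡28; β=1, v≡15 (mod 31); (28|31)=+1, (15|31)=-1; sign (−1)^1·+1^1·-1^1 = +1.
(a,b)_23: α=0, u≡13; β=1, v≡2 (mod 23); (13|23)=+1, (2|23)=+1; sign (−1)^0·+1^1·+1^0 = +1.
(a,b)_5: α=-2, u≡3; β=-1, v≡4 (mod 5); (3|5)=-1, (4|5)=+1; sign (−1)^0·-1^-1·+1^-2 = -1.
(a,b)_∞: sgn(62)=+, sgn(3825245)=+, so +1.
(a,b)_2: α=3, β=2; u≡7, v≡5 (mod 8); ε(u)ε(v)=1·0, αω(v)=3·1, βω(u)=2·0; sum ≡ 1  ⇒  -1.
(a,b)_13: α=0, u≡3; β=-2, v≡5 (mod 13); (3|13)=+1, (5|13)=-1; sign (−1)^0·+1^-2·-1^0 = +1.
Ram(62, 3825245) = {2, 5}; no ℚ_2-point on the conic.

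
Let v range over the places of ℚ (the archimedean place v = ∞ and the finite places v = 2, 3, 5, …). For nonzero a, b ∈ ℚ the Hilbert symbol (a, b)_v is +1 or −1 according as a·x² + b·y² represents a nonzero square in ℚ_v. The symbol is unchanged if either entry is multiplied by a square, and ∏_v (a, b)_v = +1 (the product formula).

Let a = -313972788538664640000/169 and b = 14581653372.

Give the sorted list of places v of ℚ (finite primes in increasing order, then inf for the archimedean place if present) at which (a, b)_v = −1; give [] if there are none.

(a, b) ≡ (-7854, 143) mod (ℚ^×)²; places V = {2, 3, 5, 7, 11, 13, 17, ∞}.
(a,b)_2: α=9, β=2; u≡1, v≡7 (mod 8); ε(u)ε(v)=0·1, αω(v)=9·0, βω(u)=2·0; sum ≡ 0  ⇒  +1.
(a,b)_3: α=11, u≡1; β=6, v≡2 (mod 3); (1|3)=+1, (2|3)=-1; sign (−1)^0·+1^6·-1^11 = -1.
(a,b)_11: α=5, u≡1; β=3, v≡6 (mod 11); (1|11)=+1, (6|11)=-1; sign (−1)^1·+1^3·-1^5 = +1.
(a,b)_∞: sgn(-7854)=−, sgn(143)=+, so +1.
(a,b)_7: α=1, u≡6; β=0, v≡6 (mod 7); (6|7)=-1, (6|7)=-1; sign (−1)^0·-1^0·-1^1 = -1.
(a,b)_5: α=4, u≡4; β=0, v≡2 (mod 5); (4|5)=+1, (2|5)=-1; sign (−1)^0·+1^0·-1^4 = +1.
(a,b)_13: α=-2, u≡8; β=1, v≡8 (mod 13); (8|13)=-1, (8|13)=-1; sign (−1)^0·-1^1·-1^-2 = -1.
(a,b)_17: α=3, u≡7; β=2, v≡7 (mod 17); (7|17)=-1, (7|17)=-1; sign (−1)^0·-1^2·-1^3 = -1.
Ram(-7854, 143) = {3, 7, 13, 17}; no ℚ_3-point on the conic.

[3, 7, 13, 17]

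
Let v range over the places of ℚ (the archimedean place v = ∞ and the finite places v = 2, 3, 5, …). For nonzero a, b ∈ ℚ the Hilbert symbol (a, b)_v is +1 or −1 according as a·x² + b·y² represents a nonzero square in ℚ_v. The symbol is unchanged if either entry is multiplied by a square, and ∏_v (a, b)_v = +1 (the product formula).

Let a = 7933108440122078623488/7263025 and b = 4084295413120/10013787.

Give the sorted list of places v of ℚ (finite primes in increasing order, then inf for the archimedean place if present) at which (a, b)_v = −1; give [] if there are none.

[3, 5]

Mod squares: a ≡ 23, b ≡ 7410. Check v ∈ {∞, 2, 3, 5, 7, 11, 13, 17, 19, 23, 29, 31}.
v=19: a=19^2·(≡11), b=19^1·(≡13) mod 19; (11|19)=+1, (13|19)=-1; (−1)^{2·1·9}·(+1)^1·(-1)^2 = +1.
v=11: a=11^-2·(≡5), b=11^0·(≡7) mod 11; (5|11)=+1, (7|11)=-1; (−1)^{-2·0·5}·(+1)^0·(-1)^-2 = +1.
v=∞: 23 > 0 and 7410 > 0  ⇒  (a,b)_∞ = +1.
v=2: v_2(a)=8, v_2(b)=7; units ≡ 7, 1 (mod 8); ε·ε+αω+βω = 1·0+8·0+7·0 ≡ 0  ⇒  (a,b)_2 = +1.
v=29: a=29^0·(≡25), b=29^-2·(≡14) mod 29; (25|29)=+1, (14|29)=-1; (−1)^{0·-2·14}·(+1)^-2·(-1)^0 = +1.
v=3: a=3^2·(≡2), b=3^-5·(≡1) mod 3; (2|3)=-1, (1|3)=+1; (−1)^{2·-5·1}·(-1)^-5·(+1)^2 = -1.
v=7: a=7^-4·(≡1), b=7^-2·(≡4) mod 7; (1|7)=+1, (4|7)=+1; (−1)^{-4·-2·3}·(+1)^-2·(+1)^-4 = +1.
v=13: a=13^8·(≡10), b=13^3·(≡11) mod 13; (10|13)=+1, (11|13)=-1; (−1)^{8·3·6}·(+1)^3·(-1)^8 = +1.
v=31: a=31^2·(≡11), b=31^0·(≡19) mod 31; (11|31)=-1, (19|31)=+1; (−1)^{2·0·15}·(-1)^0·(+1)^2 = +1.
v=23: a=23^3·(≡6), b=23^2·(≡12) mod 23; (6|23)=+1, (12|23)=+1; (−1)^{3·2·11}·(+1)^2·(+1)^3 = +1.
v=17: a=17^0·(≡14), b=17^2·(≡8) mod 17; (14|17)=-1, (8|17)=+1; (−1)^{0·2·8}·(-1)^2·(+1)^0 = +1.
v=5: a=5^-2·(≡3), b=5^1·(≡2) mod 5; (3|5)=-1, (2|5)=-1; (−1)^{-2·1·2}·(-1)^1·(-1)^-2 = -1.
(23, 7410 / ℚ) ramifies at {3, 5}: a division algebra.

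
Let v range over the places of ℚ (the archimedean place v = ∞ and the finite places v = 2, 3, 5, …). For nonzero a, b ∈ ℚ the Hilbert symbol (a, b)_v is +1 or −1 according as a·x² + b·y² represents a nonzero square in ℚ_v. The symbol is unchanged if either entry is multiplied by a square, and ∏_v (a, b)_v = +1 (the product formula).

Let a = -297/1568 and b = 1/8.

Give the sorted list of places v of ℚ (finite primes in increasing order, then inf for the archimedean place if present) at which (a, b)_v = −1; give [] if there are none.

Mod squares: a ≡ -66, b ≡ 2. Check v ∈ {∞, 2, 3, 7, 11}.
v=7: a=7^-2·(≡1), b=7^0·(≡1) mod 7; (1|7)=+1, (1|7)=+1; (−1)^{-2·0·3}·(+1)^0·(+1)^-2 = +1.
v=2: v_2(a)=-5, v_2(b)=-3; units ≡ 7, 1 (mod 8); ε·ε+αω+βω = 1·0+-5·0+-3·0 ≡ 0  ⇒  (a,b)_2 = +1.
v=3: a=3^3·(≡2), b=3^0·(≡2) mod 3; (2|3)=-1, (2|3)=-1; (−1)^{3·0·1}·(-1)^0·(-1)^3 = -1.
v=11: a=11^1·(≡1), b=11^0·(≡7) mod 11; (1|11)=+1, (7|11)=-1; (−1)^{1·0·5}·(+1)^0·(-1)^1 = -1.
v=∞: -66 < 0 and 2 > 0  ⇒  (a,b)_∞ = +1.
Ram(-66, 2) = {3, 11}; no ℚ_3-point on the conic.

[3, 11]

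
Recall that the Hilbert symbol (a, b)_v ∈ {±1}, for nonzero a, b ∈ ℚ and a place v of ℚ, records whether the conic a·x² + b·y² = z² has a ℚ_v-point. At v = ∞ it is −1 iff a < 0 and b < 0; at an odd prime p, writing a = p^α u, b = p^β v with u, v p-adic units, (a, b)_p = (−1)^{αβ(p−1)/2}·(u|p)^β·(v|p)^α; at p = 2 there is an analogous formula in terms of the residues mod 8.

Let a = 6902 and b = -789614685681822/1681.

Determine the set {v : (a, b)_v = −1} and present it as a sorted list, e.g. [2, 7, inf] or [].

[2, 3]

Mod squares: a ≡ 6902, b ≡ -9728862. Check v ∈ {∞, 2, 3, 7, 11, 13, 17, 23, 29, 41}.
v=3: a=3^0·(≡2), b=3^5·(≡1) mod 3; (2|3)=-1, (1|3)=+1; (−1)^{0·5·1}·(-1)^5·(+1)^0 = -1.
v=17: a=17^1·(≡15), b=17^1·(≡16) mod 17; (15|17)=+1, (16|17)=+1; (−1)^{1·1·8}·(+1)^1·(+1)^1 = +1.
v=2: v_2(a)=1, v_2(b)=1; units ≡ 3, 1 (mod 8); ε·ε+αω+βω = 1·0+1·0+1·1 ≡ 1  ⇒  (a,b)_2 = -1.
v=11: a=11^0·(≡5), b=11^3·(≡8) mod 11; (5|11)=+1, (8|11)=-1; (−1)^{0·3·5}·(+1)^3·(-1)^0 = +1.
v=23: a=23^0·(≡2), b=23^1·(≡10) mod 23; (2|23)=+1, (10|23)=-1; (−1)^{0·1·11}·(+1)^1·(-1)^0 = +1.
v=41: a=41^0·(≡14), b=41^-2·(≡26) mod 41; (14|41)=-1, (26|41)=-1; (−1)^{0·-2·20}·(-1)^-2·(-1)^0 = +1.
v=7: a=7^1·(≡6), b=7^2·(≡4) mod 7; (6|7)=-1, (4|7)=+1; (−1)^{1·2·3}·(-1)^2·(+1)^1 = +1.
v=∞: 6902 > 0 and -9728862 < 0  ⇒  (a,b)_∞ = +1.
v=29: a=29^1·(≡6), b=29^1·(≡20) mod 29; (6|29)=+1, (20|29)=+1; (−1)^{1·1·14}·(+1)^1·(+1)^1 = +1.
v=13: a=13^0·(≡12), b=13^3·(≡1) mod 13; (12|13)=+1, (1|13)=+1; (−1)^{0·3·6}·(+1)^3·(+1)^0 = +1.
Ram(6902, -9728862) = {2, 3}; no ℚ_2-point on the conic.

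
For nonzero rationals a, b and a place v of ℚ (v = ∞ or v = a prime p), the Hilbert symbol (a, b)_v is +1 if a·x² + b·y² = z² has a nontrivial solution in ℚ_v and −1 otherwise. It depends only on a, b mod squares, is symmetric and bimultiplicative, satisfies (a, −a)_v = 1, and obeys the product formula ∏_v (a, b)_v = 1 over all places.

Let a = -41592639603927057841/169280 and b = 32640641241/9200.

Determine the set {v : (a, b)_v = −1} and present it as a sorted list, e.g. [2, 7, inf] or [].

[2, 5, 13, 23, 31, 41]

(a, b) ≡ (-2405, 3244863) mod (ℚ^×)²; places V = {2, 3, 5, 13, 23, 31, 37, 41, ∞}.
(a,b)_3: α=0, u≡1; β=1, v≡1 (mod 3); (1|3)=+1, (1|3)=+1; sign (−1)^0·+1^1·+1^0 = +1.
(a,b)_41: α=2, u≡35; β=1, v≡26 (mod 41); (35|41)=-1, (26|41)=-1; sign (−1)^0·-1^1·-1^2 = -1.
(a,b)_23: α=-2, u≡22; β=-1, v≡20 (mod 23); (22|23)=-1, (20|23)=-1; sign (−1)^0·-1^-1·-1^-2 = -1.
(a,b)_31: α=2, u≡26; β=1, v≡29 (mod 31); (26|31)=-1, (29|31)=-1; sign (−1)^0·-1^1·-1^2 = -1.
(a,b)_13: α=5, u≡4; β=2, v≡8 (mod 13); (4|13)=+1, (8|13)=-1; sign (−1)^0·+1^2·-1^5 = -1.
(a,b)_5: α=-1, u≡4; β=-2, v≡2 (mod 5); (4|5)=+1, (2|5)=-1; sign (−1)^0·+1^-2·-1^-1 = -1.
(a,b)_37: α=5, u≡1; β=3, v≡11 (mod 37); (1|37)=+1, (11|37)=+1; sign (−1)^0·+1^3·+1^5 = +1.
(a,b)_∞: sgn(-2405)=−, sgn(3244863)=+, so +1.
(a,b)_2: α=-6, β=-4; u≡3, v≡7 (mod 8); ε(u)ε(v)=1·1, αω(v)=-6·0, βω(u)=-4·1; sum ≡ 1  ⇒  -1.
(-2405, 3244863 / ℚ) ramifies at {2, 5, 13, 23, 31, 41}: a division algebra.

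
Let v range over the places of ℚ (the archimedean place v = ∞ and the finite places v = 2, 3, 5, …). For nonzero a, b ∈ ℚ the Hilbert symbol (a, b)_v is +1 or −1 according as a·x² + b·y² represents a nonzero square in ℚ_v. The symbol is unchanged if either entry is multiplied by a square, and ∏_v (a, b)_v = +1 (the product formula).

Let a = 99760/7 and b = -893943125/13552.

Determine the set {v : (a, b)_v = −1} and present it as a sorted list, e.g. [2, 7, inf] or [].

Mod squares: a ≡ 43645, b ≡ -10012163. Check v ∈ {∞, 2, 5, 7, 11, 29, 31, 37, 43}.
v=7: a=7^-1·(≡3), b=7^-1·(≡4) mod 7; (3|7)=-1, (4|7)=+1; (−1)^{-1·-1·3}·(-1)^-1·(+1)^-1 = +1.
v=43: a=43^1·(≡12), b=43^1·(≡1) mod 43; (12|43)=-1, (1|43)=+1; (−1)^{1·1·21}·(-1)^1·(+1)^1 = +1.
v=37: a=37^0·(≡17), b=37^1·(≡19) mod 37; (17|37)=-1, (19|37)=-1; (−1)^{0·1·18}·(-1)^1·(-1)^0 = -1.
v=2: v_2(a)=4, v_2(b)=-4; units ≡ 5, 5 (mod 8); ε·ε+αω+βω = 0·0+4·1+-4·1 ≡ 0  ⇒  (a,b)_2 = +1.
v=∞: 43645 > 0 and -10012163 < 0  ⇒  (a,b)_∞ = +1.
v=11: a=11^0·(≡8), b=11^-2·(≡1) mod 11; (8|11)=-1, (1|11)=+1; (−1)^{0·-2·5}·(-1)^-2·(+1)^0 = +1.
v=31: a=31^0·(≡18), b=31^1·(≡20) mod 31; (18|31)=+1, (20|31)=+1; (−1)^{0·1·15}·(+1)^1·(+1)^0 = +1.
v=5: a=5^1·(≡1), b=5^4·(≡3) mod 5; (1|5)=+1, (3|5)=-1; (−1)^{1·4·2}·(+1)^4·(-1)^1 = -1.
v=29: a=29^1·(≡15), b=29^1·(≡11) mod 29; (15|29)=-1, (11|29)=-1; (−1)^{1·1·14}·(-1)^1·(-1)^1 = +1.
(43645, -10012163 / ℚ) ramifies at {5, 37}: a division algebra.

[5, 37]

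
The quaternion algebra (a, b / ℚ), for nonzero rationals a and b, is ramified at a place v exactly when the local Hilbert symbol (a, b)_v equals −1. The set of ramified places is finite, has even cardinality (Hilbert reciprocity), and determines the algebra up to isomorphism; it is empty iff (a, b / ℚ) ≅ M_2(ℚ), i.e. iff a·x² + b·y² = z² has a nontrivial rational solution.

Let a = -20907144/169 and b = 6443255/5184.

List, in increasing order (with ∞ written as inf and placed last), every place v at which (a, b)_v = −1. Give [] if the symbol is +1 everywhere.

(a, b) ≡ (-580754, 455) mod (ℚ^×)²; places V = {2, 3, 5, 7, 13, 17, 19, 29, 31, ∞}.
(a,b)_31: α=1, u≡23; β=0, v≡13 (mod 31); (23|31)=-1, (13|31)=-1; sign (−1)^0·-1^0·-1^1 = -1.
(a,b)_19: α=1, u≡5; β=0, v≡2 (mod 19); (5|19)=+1, (2|19)=-1; sign (−1)^0·+1^0·-1^1 = -1.
(a,b)_17: α=1, u≡1; β=2, v≡9 (mod 17); (1|17)=+1, (9|17)=+1; sign (−1)^0·+1^2·+1^1 = +1.
(a,b)_7: α=0, u≡1; β=3, v≡1 (mod 7); (1|7)=+1, (1|7)=+1; sign (−1)^0·+1^3·+1^0 = +1.
(a,b)_29: α=1, u≡5; β=0, v≡24 (mod 29); (5|29)=+1, (24|29)=+1; sign (−1)^0·+1^0·+1^1 = +1.
(a,b)_∞: sgn(-580754)=−, sgn(455)=+, so +1.
(a,b)_13: α=-2, u≡2; β=1, v≡1 (mod 13); (2|13)=-1, (1|13)=+1; sign (−1)^0·-1^1·+1^-2 = -1.
(a,b)_5: α=0, u≡4; β=1, v≡4 (mod 5); (4|5)=+1, (4|5)=+1; sign (−1)^0·+1^1·+1^0 = +1.
(a,b)_3: α=2, u≡1; β=-4, v≡2 (mod 3); (1|3)=+1, (2|3)=-1; sign (−1)^0·+1^-4·-1^2 = +1.
(a,b)_2: α=3, β=-6; u≡7, v≡7 (mod 8); ε(u)ε(v)=1·1, αω(v)=3·0, βω(u)=-6·0; sum ≡ 1  ⇒  -1.
(-580754, 455 / ℚ) ramifies at {2, 13, 19, 31}: a division algebra.

[2, 13, 19, 31]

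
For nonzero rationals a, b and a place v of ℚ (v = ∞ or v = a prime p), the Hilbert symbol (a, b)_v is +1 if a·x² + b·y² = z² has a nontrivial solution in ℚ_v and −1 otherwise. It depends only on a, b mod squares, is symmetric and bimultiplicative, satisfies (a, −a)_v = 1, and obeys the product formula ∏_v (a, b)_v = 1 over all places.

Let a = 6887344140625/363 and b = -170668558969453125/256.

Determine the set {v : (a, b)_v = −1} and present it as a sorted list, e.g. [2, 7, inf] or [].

[2, 5, 17, 19]

Mod squares: a ≡ 3, b ≡ -4845. Check v ∈ {∞, 2, 3, 5, 7, 11, 13, 17, 19}.
v=5: a=5^8·(≡2), b=5^7·(≡1) mod 5; (2|5)=-1, (1|5)=+1; (−1)^{8·7·2}·(-1)^7·(+1)^8 = -1.
v=7: a=7^0·(≡3), b=7^4·(≡3) mod 7; (3|7)=-1, (3|7)=-1; (−1)^{0·4·3}·(-1)^4·(-1)^0 = +1.
v=3: a=3^-1·(≡1), b=3^3·(≡2) mod 3; (1|3)=+1, (2|3)=-1; (−1)^{-1·3·1}·(+1)^3·(-1)^-1 = +1.
v=11: a=11^-2·(≡1), b=11^0·(≡8) mod 11; (1|11)=+1, (8|11)=-1; (−1)^{-2·0·5}·(+1)^0·(-1)^-2 = +1.
v=∞: 3 > 0 and -4845 < 0  ⇒  (a,b)_∞ = +1.
v=19: a=19^2·(≡3), b=19^3·(≡9) mod 19; (3|19)=-1, (9|19)=+1; (−1)^{2·3·9}·(-1)^3·(+1)^2 = -1.
v=2: v_2(a)=0, v_2(b)=-8; units ≡ 3, 3 (mod 8); ε·ε+αω+βω = 1·1+0·1+-8·1 ≡ 1  ⇒  (a,b)_2 = -1.
v=17: a=17^2·(≡12), b=17^3·(≡13) mod 17; (12|17)=-1, (13|17)=+1; (−1)^{2·3·8}·(-1)^3·(+1)^2 = -1.
v=13: a=13^2·(≡9), b=13^0·(≡12) mod 13; (9|13)=+1, (12|13)=+1; (−1)^{2·0·6}·(+1)^0·(+1)^2 = +1.
Ram(3, -4845) = {2, 5, 17, 19}; no ℚ_2-point on the conic.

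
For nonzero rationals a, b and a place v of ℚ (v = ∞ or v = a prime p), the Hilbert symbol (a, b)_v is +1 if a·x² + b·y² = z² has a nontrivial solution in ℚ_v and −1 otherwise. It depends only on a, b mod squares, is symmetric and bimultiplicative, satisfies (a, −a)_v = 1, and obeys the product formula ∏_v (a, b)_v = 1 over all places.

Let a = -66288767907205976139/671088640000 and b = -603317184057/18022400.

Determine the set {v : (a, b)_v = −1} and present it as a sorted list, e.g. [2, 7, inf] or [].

[31, inf]

Mod squares: a ≡ -19, b ≡ -16027. Check v ∈ {∞, 2, 3, 5, 7, 11, 17, 19, 31, 47}.
v=∞: -19 < 0 and -16027 < 0  ⇒  (a,b)_∞ = -1.
v=47: a=47^2·(≡7), b=47^1·(≡45) mod 47; (7|47)=+1, (45|47)=-1; (−1)^{2·1·23}·(+1)^1·(-1)^2 = +1.
v=2: v_2(a)=-30, v_2(b)=-16; units ≡ 5, 5 (mod 8); ε·ε+αω+βω = 0·0+-30·1+-16·1 ≡ 0  ⇒  (a,b)_2 = +1.
v=17: a=17^2·(≡16), b=17^2·(≡8) mod 17; (16|17)=+1, (8|17)=+1; (−1)^{2·2·8}·(+1)^2·(+1)^2 = +1.
v=5: a=5^-4·(≡4), b=5^-2·(≡3) mod 5; (4|5)=+1, (3|5)=-1; (−1)^{-4·-2·2}·(+1)^-2·(-1)^-4 = +1.
v=7: a=7^4·(≡2), b=7^2·(≡6) mod 7; (2|7)=+1, (6|7)=-1; (−1)^{4·2·3}·(+1)^2·(-1)^4 = +1.
v=31: a=31^2·(≡27), b=31^1·(≡28) mod 31; (27|31)=-1, (28|31)=+1; (−1)^{2·1·15}·(-1)^1·(+1)^2 = -1.
v=19: a=19^3·(≡2), b=19^2·(≡4) mod 19; (2|19)=-1, (4|19)=+1; (−1)^{3·2·9}·(-1)^2·(+1)^3 = +1.
v=11: a=11^0·(≡9), b=11^-1·(≡10) mod 11; (9|11)=+1, (10|11)=-1; (−1)^{0·-1·5}·(+1)^-1·(-1)^0 = +1.
v=3: a=3^8·(≡2), b=3^4·(≡2) mod 3; (2|3)=-1, (2|3)=-1; (−1)^{8·4·1}·(-1)^4·(-1)^8 = +1.
Ram(-19, -16027) = {31, ∞}; no ℚ_31-point on the conic.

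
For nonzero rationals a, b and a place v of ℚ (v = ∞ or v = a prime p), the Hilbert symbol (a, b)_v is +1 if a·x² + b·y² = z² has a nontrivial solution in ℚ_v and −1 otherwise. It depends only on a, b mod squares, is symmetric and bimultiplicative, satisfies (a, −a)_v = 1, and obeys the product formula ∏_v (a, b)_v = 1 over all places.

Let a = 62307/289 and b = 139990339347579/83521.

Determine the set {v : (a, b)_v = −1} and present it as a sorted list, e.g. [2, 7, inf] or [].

[2, 7, 29, 43]

(a, b) ≡ (6923, 899) mod (ℚ^×)²; places V = {2, 3, 7, 17, 19, 23, 29, 31, 43, ∞}.
(a,b)_19: α=0, u≡11; β=2, v≡11 (mod 19); (11|19)=+1, (11|19)=+1; sign (−1)^0·+1^2·+1^0 = +1.
(a,b)_3: α=2, u≡2; β=2, v≡2 (mod 3); (2|3)=-1, (2|3)=-1; sign (−1)^0·-1^2·-1^2 = +1.
(a,b)_∞: sgn(6923)=+, sgn(899)=+, so +1.
(a,b)_2: α=0, β=0; u≡3, v≡3 (mod 8); ε(u)ε(v)=1·1, αω(v)=0·1, βω(u)=0·1; sum ≡ 1  ⇒  -1.
(a,b)_29: α=0, u≡14; β=1, v≡12 (mod 29); (14|29)=-1, (12|29)=-1; sign (−1)^0·-1^1·-1^0 = -1.
(a,b)_17: α=-2, u≡2; β=-4, v≡4 (mod 17); (2|17)=+1, (4|17)=+1; sign (−1)^0·+1^-4·+1^-2 = +1.
(a,b)_31: α=0, u≡9; β=1, v≡12 (mod 31); (9|31)=+1, (12|31)=-1; sign (−1)^0·+1^1·-1^0 = +1.
(a,b)_23: α=1, u≡12; β=2, v≡6 (mod 23); (12|23)=+1, (6|23)=+1; sign (−1)^0·+1^2·+1^1 = +1.
(a,b)_43: α=1, u≡19; β=2, v≡34 (mod 43); (19|43)=-1, (34|43)=-1; sign (−1)^0·-1^2·-1^1 = -1.
(a,b)_7: α=1, u≡2; β=2, v≡3 (mod 7); (2|7)=+1, (3|7)=-1; sign (−1)^0·+1^2·-1^1 = -1.
|Ram(6923, 899)| = 4, even; anisotropic at {2, 7, 29, 43}.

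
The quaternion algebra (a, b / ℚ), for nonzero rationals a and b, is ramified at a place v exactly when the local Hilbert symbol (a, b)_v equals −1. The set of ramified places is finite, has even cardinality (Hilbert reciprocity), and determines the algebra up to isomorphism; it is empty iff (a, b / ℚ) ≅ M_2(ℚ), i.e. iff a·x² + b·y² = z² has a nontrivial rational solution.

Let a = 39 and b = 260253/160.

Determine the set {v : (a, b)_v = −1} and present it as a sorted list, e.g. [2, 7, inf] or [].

(a, b) ≡ (39, 3570) mod (ℚ^×)²; places V = {2, 3, 5, 7, 13, 17, ∞}.
(a,b)_7: α=0, u≡4; β=1, v≡5 (mod 7); (4|7)=+1, (5|7)=-1; sign (−1)^0·+1^1·-1^0 = +1.
(a,b)_17: α=0, u≡5; β=1, v≡11 (mod 17); (5|17)=-1, (11|17)=-1; sign (−1)^0·-1^1·-1^0 = -1.
(a,b)_5: α=0, u≡4; β=-1, v≡4 (mod 5); (4|5)=+1, (4|5)=+1; sign (−1)^0·+1^-1·+1^0 = +1.
(a,b)_3: α=1, u≡1; β=7, v≡2 (mod 3); (1|3)=+1, (2|3)=-1; sign (−1)^1·+1^7·-1^1 = +1.
(a,b)_∞: sgn(39)=+, sgn(3570)=+, so +1.
(a,b)_13: α=1, u≡3; β=0, v≡8 (mod 13); (3|13)=+1, (8|13)=-1; sign (−1)^0·+1^0·-1^1 = -1.
(a,b)_2: α=0, β=-5; u≡7, v≡1 (mod 8); ε(u)ε(v)=1·0, αω(v)=0·0, βω(u)=-5·0; sum ≡ 0  ⇒  +1.
|Ram(39, 3570)| = 2, even; anisotropic at {13, 17}.

[13, 17]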